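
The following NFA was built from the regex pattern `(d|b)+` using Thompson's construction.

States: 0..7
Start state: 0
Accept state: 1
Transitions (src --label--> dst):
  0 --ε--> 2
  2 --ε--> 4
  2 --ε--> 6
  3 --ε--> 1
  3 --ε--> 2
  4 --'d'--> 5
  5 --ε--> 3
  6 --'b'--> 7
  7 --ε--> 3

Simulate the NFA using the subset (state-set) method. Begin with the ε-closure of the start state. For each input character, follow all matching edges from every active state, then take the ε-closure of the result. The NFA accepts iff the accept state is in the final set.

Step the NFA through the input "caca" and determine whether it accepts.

initial (ε-close {0}): {0,2,4,6}
'c' @ 1: {}  — state set empty
rest 'aca' ignored (set empty)
after full input: {}  (accept=1 not in)

Answer: REJECT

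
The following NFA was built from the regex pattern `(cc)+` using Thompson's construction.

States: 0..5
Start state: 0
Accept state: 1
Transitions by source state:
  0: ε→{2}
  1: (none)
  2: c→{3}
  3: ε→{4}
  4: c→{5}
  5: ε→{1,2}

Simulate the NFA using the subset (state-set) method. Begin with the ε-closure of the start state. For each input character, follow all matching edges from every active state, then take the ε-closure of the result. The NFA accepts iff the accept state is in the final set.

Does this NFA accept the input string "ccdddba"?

Answer: REJECT

Steps:
S₀ = ε-closure({0}) = {0,2}
'c' @ 1: {3,4}
'c' @ 2: {1,2,5}  ✓accept
'd' @ 3: {}  — state set empty
rest 'ddba' ignored (set empty)
final: {}; accept 1 not in set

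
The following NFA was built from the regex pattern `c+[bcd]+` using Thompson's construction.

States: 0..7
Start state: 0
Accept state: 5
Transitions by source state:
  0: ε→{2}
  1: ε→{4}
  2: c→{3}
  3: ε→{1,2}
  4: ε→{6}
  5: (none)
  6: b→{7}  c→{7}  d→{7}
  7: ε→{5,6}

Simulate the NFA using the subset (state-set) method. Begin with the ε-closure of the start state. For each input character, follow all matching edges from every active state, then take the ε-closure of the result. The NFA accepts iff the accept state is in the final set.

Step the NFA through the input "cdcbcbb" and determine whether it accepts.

start: ε-closure({0}) = {0,2}
'c' @ 1: {1,2,3,4,6}
'd' @ 2: {5,6,7}  ✓accept
'c' @ 3: {5,6,7}  ✓accept
'b' @ 4: {5,6,7}  ✓accept
'c' @ 5: {5,6,7}  ✓accept
'b' @ 6: {5,6,7}  ✓accept
'b' @ 7: {5,6,7}  ✓accept
after full input: {5,6,7}  (accept=5 in)

Answer: ACCEPT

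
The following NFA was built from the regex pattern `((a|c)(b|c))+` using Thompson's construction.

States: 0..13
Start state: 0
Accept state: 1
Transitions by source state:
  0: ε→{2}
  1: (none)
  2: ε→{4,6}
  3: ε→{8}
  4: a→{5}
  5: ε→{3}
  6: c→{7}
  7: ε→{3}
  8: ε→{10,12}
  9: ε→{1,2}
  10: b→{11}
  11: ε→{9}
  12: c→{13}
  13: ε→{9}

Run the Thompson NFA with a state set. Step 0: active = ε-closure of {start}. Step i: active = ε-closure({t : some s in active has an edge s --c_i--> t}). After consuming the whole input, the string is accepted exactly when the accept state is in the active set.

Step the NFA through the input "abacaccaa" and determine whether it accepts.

start: ε-closure({0}) = {0,2,4,6}
'a' @ 1: {3,5,8,10,12}
'b' @ 2: {1,2,4,6,9,11}  ✓accept
'a' @ 3: {3,5,8,10,12}
'c' @ 4: {1,2,4,6,9,13}  ✓accept
'a' @ 5: {3,5,8,10,12}
'c' @ 6: {1,2,4,6,9,13}  ✓accept
'c' @ 7: {3,7,8,10,12}
'a' @ 8: {}  — dead — no transitions
rest 'a' ignored (set empty)
end set {} — state 1 not in

Answer: REJECT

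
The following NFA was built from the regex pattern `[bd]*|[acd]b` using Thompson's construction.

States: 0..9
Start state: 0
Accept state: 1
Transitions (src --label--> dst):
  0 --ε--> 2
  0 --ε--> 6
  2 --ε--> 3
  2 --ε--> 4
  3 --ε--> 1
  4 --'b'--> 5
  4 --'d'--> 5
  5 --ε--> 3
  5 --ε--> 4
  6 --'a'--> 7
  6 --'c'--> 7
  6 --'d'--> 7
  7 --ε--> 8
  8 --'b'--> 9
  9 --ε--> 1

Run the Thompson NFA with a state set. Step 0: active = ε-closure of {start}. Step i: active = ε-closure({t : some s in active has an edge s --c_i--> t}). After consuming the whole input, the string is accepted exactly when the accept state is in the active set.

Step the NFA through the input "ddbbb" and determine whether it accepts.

Answer: ACCEPT

Derivation:
S₀ = ε-closure({0}) = {0,1,2,3,4,6}
'd' @ 1: {1,3,4,5,7,8}  (accept∈set)
'd' @ 2: {1,3,4,5}  (accept∈set)
'b' @ 3: {1,3,4,5}  (accept∈set)
'b' @ 4: {1,3,4,5}  (accept∈set)
'b' @ 5: {1,3,4,5}  (accept∈set)
final: {1,3,4,5}; accept 1 in set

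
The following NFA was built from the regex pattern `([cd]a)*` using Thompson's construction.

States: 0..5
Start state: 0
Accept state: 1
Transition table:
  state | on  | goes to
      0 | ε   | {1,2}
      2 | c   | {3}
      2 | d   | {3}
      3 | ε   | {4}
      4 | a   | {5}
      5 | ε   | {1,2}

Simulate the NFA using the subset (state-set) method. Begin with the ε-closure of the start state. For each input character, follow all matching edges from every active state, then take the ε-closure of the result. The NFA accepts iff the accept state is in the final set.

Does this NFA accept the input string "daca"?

start: ε-closure({0}) = {0,1,2}
'd' @ 1: {3,4}
'a' @ 2: {1,2,5}  ✓accept
'c' @ 3: {3,4}
'a' @ 4: {1,2,5}  ✓accept
end set {1,2,5} — state 1 in

Answer: ACCEPT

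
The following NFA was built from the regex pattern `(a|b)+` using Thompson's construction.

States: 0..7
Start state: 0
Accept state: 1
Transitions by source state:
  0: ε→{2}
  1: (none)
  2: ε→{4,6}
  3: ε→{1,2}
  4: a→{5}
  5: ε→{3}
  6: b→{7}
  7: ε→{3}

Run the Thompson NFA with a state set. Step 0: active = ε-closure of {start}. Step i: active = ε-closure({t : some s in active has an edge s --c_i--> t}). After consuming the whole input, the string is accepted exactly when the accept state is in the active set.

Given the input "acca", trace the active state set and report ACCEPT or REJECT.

initial (ε-close {0}): {0,2,4,6}
'a' @ 1: {1,2,3,4,5,6}  [accepting]
'c' @ 2: {}  — state set empty
rest 'ca' ignored (set empty)
final: {}; accept 1 not in set

Answer: REJECT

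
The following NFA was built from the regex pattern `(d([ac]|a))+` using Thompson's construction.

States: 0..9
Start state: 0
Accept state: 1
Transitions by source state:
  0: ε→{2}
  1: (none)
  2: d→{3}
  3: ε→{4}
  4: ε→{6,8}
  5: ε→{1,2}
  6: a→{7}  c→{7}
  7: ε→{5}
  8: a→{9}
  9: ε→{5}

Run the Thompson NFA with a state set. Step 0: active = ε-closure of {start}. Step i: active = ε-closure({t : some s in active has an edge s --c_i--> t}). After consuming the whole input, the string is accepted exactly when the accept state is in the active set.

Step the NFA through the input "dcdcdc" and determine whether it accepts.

Answer: ACCEPT

Steps:
start: ε-closure({0}) = {0,2}
'd' @ 1: {3,4,6,8}
'c' @ 2: {1,2,5,7}  (accept∈set)
'd' @ 3: {3,4,6,8}
'c' @ 4: {1,2,5,7}  (accept∈set)
'd' @ 5: {3,4,6,8}
'c' @ 6: {1,2,5,7}  (accept∈set)
end set {1,2,5,7} — state 1 in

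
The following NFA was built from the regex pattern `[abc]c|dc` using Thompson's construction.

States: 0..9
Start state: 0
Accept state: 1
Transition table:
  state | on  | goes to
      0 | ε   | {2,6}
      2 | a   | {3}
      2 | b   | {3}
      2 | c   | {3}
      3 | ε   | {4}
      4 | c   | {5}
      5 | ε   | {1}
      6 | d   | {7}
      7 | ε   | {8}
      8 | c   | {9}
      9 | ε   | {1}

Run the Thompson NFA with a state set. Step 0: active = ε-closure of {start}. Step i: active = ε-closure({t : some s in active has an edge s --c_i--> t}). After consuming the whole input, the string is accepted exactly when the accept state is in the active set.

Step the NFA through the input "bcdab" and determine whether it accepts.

Answer: REJECT

Trace:
start: ε-closure({0}) = {0,2,6}
'b' @ 1: {3,4}
'c' @ 2: {1,5}  [accepting]
'd' @ 3: {}  — no active states
rest 'ab' ignored (set empty)
final: {}; accept 1 not in set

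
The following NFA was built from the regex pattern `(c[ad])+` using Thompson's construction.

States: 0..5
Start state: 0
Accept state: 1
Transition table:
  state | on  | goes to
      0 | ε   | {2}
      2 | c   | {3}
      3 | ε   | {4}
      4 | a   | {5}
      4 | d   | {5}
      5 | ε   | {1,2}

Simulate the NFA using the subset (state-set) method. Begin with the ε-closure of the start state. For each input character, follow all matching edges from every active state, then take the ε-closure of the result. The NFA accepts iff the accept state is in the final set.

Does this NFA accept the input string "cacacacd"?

Answer: ACCEPT

Derivation:
S₀ = ε-closure({0}) = {0,2}
'c' @ 1: {3,4}
'a' @ 2: {1,2,5}  [accepting]
'c' @ 3: {3,4}
'a' @ 4: {1,2,5}  [accepting]
'c' @ 5: {3,4}
'a' @ 6: {1,2,5}  [accepting]
'c' @ 7: {3,4}
'd' @ 8: {1,2,5}  [accepting]
end set {1,2,5} — state 1 in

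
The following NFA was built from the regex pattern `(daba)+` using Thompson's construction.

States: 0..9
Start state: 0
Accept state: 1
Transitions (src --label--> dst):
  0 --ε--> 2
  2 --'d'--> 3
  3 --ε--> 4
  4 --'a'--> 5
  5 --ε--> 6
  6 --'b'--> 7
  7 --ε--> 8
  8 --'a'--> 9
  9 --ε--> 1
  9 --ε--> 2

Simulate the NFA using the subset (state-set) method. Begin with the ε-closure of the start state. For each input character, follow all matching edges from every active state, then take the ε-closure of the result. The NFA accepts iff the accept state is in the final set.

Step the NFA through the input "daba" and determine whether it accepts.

start: ε-closure({0}) = {0,2}
'd' @ 1: {3,4}
'a' @ 2: {5,6}
'b' @ 3: {7,8}
'a' @ 4: {1,2,9}  [accepting]
after full input: {1,2,9}  (accept=1 in)

Answer: ACCEPT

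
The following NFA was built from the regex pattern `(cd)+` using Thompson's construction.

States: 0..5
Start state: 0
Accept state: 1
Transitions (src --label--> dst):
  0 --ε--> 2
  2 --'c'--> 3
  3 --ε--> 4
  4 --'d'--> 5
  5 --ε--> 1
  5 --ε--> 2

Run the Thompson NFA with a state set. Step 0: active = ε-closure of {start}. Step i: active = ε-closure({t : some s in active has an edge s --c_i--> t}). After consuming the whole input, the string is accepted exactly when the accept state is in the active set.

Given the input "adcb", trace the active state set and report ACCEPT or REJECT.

Answer: REJECT

Steps:
initial (ε-close {0}): {0,2}
'a' @ 1: {}  — dead — no transitions
rest 'dcb' ignored (set empty)
after full input: {}  (accept=1 not in)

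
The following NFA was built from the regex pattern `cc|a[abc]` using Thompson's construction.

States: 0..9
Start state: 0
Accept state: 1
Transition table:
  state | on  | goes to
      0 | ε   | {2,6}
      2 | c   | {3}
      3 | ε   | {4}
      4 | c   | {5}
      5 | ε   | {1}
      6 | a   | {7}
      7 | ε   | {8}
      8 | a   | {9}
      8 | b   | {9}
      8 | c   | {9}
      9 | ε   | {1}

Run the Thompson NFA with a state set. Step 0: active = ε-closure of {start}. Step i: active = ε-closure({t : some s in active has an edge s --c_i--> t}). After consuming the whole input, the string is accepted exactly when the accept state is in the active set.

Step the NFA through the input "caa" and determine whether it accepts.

S₀ = ε-closure({0}) = {0,2,6}
'c' @ 1: {3,4}
'a' @ 2: {}  — state set empty
rest 'a' ignored (set empty)
final: {}; accept 1 not in set

Answer: REJECT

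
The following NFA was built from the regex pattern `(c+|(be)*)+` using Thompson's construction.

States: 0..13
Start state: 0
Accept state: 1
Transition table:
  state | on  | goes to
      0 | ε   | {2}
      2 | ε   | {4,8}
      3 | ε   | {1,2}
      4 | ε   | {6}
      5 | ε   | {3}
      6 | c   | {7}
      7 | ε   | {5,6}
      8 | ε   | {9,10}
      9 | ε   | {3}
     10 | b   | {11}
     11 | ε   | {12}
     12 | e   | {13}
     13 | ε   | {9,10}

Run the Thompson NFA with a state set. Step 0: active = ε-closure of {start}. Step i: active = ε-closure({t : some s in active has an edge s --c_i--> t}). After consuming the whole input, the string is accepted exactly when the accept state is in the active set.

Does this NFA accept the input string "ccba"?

Answer: REJECT

Steps:
start: ε-closure({0}) = {0,1,2,3,4,6,8,9,10}
'c' @ 1: {1,2,3,4,5,6,7,8,9,10}  ✓accept
'c' @ 2: {1,2,3,4,5,6,7,8,9,10}  ✓accept
'b' @ 3: {11,12}
'a' @ 4: {}  — dead — no transitions
final: {}; accept 1 not in set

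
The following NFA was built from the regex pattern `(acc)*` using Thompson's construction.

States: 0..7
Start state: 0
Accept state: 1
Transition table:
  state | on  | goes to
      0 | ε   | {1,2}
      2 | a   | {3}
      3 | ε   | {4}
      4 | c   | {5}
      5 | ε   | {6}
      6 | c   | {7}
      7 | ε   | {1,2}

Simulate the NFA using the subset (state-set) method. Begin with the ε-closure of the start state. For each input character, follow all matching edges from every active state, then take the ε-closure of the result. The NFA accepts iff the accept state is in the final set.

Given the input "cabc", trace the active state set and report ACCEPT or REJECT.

S₀ = ε-closure({0}) = {0,1,2}
'c' @ 1: {}  — dead — no transitions
rest 'abc' ignored (set empty)
final: {}; accept 1 not in set

Answer: REJECT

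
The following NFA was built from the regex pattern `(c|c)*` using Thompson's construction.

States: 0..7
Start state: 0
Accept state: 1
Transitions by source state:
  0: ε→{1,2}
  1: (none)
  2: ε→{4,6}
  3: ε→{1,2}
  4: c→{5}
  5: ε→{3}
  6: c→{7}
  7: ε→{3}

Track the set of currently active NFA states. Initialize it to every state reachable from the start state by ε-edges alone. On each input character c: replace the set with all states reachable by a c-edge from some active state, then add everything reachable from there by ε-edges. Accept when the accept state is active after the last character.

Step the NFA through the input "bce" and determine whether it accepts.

Answer: REJECT

Trace:
S₀ = ε-closure({0}) = {0,1,2,4,6}
'b' @ 1: {}  — no active states
rest 'ce' ignored (set empty)
final: {}; accept 1 not in set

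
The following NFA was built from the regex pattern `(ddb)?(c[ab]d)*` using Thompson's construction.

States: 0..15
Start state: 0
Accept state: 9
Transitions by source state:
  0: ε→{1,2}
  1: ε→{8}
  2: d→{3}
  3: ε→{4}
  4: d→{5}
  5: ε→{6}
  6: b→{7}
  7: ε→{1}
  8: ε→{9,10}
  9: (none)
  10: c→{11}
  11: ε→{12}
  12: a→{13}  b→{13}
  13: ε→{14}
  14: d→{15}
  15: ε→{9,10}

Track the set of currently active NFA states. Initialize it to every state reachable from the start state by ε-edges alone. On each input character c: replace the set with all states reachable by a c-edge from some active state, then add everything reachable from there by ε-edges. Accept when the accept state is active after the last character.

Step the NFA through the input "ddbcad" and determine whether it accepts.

S₀ = ε-closure({0}) = {0,1,2,8,9,10}
'd' @ 1: {3,4}
'd' @ 2: {5,6}
'b' @ 3: {1,7,8,9,10}  ✓accept
'c' @ 4: {11,12}
'a' @ 5: {13,14}
'd' @ 6: {9,10,15}  ✓accept
end set {9,10,15} — state 9 in

Answer: ACCEPT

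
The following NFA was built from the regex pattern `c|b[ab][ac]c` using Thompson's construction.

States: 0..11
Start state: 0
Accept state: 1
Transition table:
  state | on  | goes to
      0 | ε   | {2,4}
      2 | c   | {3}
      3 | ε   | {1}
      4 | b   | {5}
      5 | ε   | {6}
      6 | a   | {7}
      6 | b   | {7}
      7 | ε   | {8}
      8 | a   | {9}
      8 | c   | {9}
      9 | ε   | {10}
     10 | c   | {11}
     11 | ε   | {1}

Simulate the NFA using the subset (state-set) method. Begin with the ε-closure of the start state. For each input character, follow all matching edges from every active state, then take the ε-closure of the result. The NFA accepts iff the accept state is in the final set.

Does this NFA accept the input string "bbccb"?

Answer: REJECT

Derivation:
start: ε-closure({0}) = {0,2,4}
'b' @ 1: {5,6}
'b' @ 2: {7,8}
'c' @ 3: {9,10}
'c' @ 4: {1,11}  ✓accept
'b' @ 5: {}  — dead — no transitions
end set {} — state 1 not in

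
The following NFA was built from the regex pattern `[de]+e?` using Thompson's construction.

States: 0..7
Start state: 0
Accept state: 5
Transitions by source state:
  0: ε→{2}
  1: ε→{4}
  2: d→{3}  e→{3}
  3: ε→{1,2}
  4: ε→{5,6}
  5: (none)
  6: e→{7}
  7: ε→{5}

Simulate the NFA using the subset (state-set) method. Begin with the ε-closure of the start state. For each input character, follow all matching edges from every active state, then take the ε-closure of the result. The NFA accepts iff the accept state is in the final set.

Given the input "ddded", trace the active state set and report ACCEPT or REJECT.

Answer: ACCEPT

Steps:
initial (ε-close {0}): {0,2}
'd' @ 1: {1,2,3,4,5,6}  ✓accept
'd' @ 2: {1,2,3,4,5,6}  ✓accept
'd' @ 3: {1,2,3,4,5,6}  ✓accept
'e' @ 4: {1,2,3,4,5,6,7}  ✓accept
'd' @ 5: {1,2,3,4,5,6}  ✓accept
end set {1,2,3,4,5,6} — state 5 in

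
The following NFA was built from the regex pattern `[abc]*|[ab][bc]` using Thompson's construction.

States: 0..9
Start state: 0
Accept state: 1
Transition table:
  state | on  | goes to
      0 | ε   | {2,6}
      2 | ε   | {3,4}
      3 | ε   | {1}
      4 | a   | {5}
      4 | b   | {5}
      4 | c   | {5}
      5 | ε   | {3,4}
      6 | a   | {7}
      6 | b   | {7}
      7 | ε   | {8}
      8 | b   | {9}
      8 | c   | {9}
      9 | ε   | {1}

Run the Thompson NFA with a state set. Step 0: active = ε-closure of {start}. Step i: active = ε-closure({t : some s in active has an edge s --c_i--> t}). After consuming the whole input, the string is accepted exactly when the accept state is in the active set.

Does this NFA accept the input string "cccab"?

Answer: ACCEPT

Trace:
initial (ε-close {0}): {0,1,2,3,4,6}
'c' @ 1: {1,3,4,5}  ✓accept
'c' @ 2: {1,3,4,5}  ✓accept
'c' @ 3: {1,3,4,5}  ✓accept
'a' @ 4: {1,3,4,5}  ✓accept
'b' @ 5: {1,3,4,5}  ✓accept
end set {1,3,4,5} — state 1 in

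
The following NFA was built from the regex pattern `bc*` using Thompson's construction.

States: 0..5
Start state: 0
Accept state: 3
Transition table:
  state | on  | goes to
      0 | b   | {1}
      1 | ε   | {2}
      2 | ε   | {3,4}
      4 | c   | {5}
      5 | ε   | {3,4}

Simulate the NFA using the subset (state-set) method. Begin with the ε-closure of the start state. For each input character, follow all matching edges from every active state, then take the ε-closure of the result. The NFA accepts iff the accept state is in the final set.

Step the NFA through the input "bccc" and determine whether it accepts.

start: ε-closure({0}) = {0}
'b' @ 1: {1,2,3,4}  (accept∈set)
'c' @ 2: {3,4,5}  (accept∈set)
'c' @ 3: {3,4,5}  (accept∈set)
'c' @ 4: {3,4,5}  (accept∈set)
end set {3,4,5} — state 3 in

Answer: ACCEPT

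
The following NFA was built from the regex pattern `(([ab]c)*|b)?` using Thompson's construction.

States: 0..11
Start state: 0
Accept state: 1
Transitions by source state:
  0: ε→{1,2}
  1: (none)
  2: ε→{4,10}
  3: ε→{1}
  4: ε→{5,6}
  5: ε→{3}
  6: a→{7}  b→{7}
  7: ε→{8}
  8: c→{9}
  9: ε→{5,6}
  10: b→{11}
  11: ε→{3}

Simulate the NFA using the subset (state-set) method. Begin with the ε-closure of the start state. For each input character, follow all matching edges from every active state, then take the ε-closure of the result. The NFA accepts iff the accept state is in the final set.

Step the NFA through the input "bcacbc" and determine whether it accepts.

Answer: ACCEPT

Trace:
initial (ε-close {0}): {0,1,2,3,4,5,6,10}
'b' @ 1: {1,3,7,8,11}  ✓accept
'c' @ 2: {1,3,5,6,9}  ✓accept
'a' @ 3: {7,8}
'c' @ 4: {1,3,5,6,9}  ✓accept
'b' @ 5: {7,8}
'c' @ 6: {1,3,5,6,9}  ✓accept
final: {1,3,5,6,9}; accept 1 in set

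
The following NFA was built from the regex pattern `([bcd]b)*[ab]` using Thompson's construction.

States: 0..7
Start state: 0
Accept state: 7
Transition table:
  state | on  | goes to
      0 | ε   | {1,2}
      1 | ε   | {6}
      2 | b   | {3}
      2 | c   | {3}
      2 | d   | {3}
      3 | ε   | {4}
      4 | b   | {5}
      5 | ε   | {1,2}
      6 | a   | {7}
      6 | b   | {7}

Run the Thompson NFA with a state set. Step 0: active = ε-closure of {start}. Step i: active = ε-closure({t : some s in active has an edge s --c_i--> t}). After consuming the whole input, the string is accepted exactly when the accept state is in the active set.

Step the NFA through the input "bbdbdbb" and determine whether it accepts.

S₀ = ε-closure({0}) = {0,1,2,6}
'b' @ 1: {3,4,7}  ✓accept
'b' @ 2: {1,2,5,6}
'd' @ 3: {3,4}
'b' @ 4: {1,2,5,6}
'd' @ 5: {3,4}
'b' @ 6: {1,2,5,6}
'b' @ 7: {3,4,7}  ✓accept
final: {3,4,7}; accept 7 in set

Answer: ACCEPT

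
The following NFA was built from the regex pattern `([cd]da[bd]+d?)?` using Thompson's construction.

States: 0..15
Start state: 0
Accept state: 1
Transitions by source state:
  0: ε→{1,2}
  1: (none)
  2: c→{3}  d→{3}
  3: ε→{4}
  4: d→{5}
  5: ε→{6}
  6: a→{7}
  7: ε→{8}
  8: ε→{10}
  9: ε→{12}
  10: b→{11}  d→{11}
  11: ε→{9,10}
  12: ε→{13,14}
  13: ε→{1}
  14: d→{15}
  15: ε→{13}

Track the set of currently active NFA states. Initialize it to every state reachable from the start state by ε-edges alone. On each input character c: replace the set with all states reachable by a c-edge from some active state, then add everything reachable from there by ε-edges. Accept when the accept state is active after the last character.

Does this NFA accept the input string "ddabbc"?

S₀ = ε-closure({0}) = {0,1,2}
'd' @ 1: {3,4}
'd' @ 2: {5,6}
'a' @ 3: {7,8,10}
'b' @ 4: {1,9,10,11,12,13,14}  ✓accept
'b' @ 5: {1,9,10,11,12,13,14}  ✓accept
'c' @ 6: {}  — state set empty
after full input: {}  (accept=1 not in)

Answer: REJECT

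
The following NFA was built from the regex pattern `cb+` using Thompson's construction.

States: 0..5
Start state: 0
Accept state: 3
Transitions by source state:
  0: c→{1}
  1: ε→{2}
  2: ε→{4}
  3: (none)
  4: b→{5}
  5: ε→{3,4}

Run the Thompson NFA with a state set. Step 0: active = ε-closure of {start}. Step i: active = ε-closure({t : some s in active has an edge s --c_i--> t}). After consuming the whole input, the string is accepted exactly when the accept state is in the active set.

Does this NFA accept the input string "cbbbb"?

Answer: ACCEPT

Trace:
S₀ = ε-closure({0}) = {0}
'c' @ 1: {1,2,4}
'b' @ 2: {3,4,5}  ✓accept
'b' @ 3: {3,4,5}  ✓accept
'b' @ 4: {3,4,5}  ✓accept
'b' @ 5: {3,4,5}  ✓accept
end set {3,4,5} — state 3 in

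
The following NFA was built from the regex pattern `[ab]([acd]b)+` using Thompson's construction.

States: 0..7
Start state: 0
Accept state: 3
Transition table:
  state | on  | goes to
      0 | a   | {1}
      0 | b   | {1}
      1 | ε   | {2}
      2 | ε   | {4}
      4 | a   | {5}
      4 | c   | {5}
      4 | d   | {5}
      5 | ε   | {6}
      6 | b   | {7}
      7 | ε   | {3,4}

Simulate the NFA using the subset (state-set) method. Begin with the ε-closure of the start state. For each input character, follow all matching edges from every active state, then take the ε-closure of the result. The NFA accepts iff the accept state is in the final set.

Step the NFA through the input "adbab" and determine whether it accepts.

Answer: ACCEPT

Trace:
initial (ε-close {0}): {0}
'a' @ 1: {1,2,4}
'd' @ 2: {5,6}
'b' @ 3: {3,4,7}  ✓accept
'a' @ 4: {5,6}
'b' @ 5: {3,4,7}  ✓accept
end set {3,4,7} — state 3 in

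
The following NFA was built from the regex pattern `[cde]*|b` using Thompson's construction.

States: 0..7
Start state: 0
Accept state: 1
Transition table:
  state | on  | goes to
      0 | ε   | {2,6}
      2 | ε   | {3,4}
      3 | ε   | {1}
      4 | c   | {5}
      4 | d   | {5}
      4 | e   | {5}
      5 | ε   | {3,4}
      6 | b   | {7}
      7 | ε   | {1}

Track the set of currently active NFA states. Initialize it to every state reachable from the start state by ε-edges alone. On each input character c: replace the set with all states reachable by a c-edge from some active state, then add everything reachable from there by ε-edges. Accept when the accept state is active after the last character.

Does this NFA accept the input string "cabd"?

Answer: REJECT

Derivation:
initial (ε-close {0}): {0,1,2,3,4,6}
'c' @ 1: {1,3,4,5}  [accepting]
'a' @ 2: {}  — dead — no transitions
rest 'bd' ignored (set empty)
final: {}; accept 1 not in set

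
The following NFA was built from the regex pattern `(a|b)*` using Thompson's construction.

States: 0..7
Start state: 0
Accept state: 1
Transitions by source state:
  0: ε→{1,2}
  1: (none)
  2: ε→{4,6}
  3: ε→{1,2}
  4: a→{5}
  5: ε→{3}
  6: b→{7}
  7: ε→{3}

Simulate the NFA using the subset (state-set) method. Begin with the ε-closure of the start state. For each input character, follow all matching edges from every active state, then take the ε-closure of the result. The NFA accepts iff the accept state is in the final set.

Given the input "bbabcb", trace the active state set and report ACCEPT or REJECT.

S₀ = ε-closure({0}) = {0,1,2,4,6}
'b' @ 1: {1,2,3,4,6,7}  [accepting]
'b' @ 2: {1,2,3,4,6,7}  [accepting]
'a' @ 3: {1,2,3,4,5,6}  [accepting]
'b' @ 4: {1,2,3,4,6,7}  [accepting]
'c' @ 5: {}  — dead — no transitions
rest 'b' ignored (set empty)
final: {}; accept 1 not in set

Answer: REJECT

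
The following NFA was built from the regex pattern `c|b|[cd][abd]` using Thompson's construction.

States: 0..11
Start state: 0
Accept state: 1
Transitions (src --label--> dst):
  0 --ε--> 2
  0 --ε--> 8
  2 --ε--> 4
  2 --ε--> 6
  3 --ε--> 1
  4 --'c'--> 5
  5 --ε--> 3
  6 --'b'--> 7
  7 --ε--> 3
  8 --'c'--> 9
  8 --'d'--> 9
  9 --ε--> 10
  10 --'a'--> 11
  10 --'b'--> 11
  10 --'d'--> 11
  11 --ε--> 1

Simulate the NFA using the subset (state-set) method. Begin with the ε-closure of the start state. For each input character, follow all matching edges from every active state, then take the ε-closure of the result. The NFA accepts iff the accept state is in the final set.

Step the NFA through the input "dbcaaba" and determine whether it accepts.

Answer: REJECT

Trace:
start: ε-closure({0}) = {0,2,4,6,8}
'd' @ 1: {9,10}
'b' @ 2: {1,11}  ✓accept
'c' @ 3: {}  — dead — no transitions
rest 'aaba' ignored (set empty)
after full input: {}  (accept=1 not in)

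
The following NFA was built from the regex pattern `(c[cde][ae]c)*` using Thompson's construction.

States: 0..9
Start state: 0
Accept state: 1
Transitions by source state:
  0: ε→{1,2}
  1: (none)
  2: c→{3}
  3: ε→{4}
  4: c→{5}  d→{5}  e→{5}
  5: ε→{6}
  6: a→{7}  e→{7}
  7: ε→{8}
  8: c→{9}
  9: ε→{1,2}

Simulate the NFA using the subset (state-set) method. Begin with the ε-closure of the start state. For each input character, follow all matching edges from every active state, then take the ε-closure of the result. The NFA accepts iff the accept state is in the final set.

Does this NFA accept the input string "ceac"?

start: ε-closure({0}) = {0,1,2}
'c' @ 1: {3,4}
'e' @ 2: {5,6}
'a' @ 3: {7,8}
'c' @ 4: {1,2,9}  [accepting]
end set {1,2,9} — state 1 in

Answer: ACCEPT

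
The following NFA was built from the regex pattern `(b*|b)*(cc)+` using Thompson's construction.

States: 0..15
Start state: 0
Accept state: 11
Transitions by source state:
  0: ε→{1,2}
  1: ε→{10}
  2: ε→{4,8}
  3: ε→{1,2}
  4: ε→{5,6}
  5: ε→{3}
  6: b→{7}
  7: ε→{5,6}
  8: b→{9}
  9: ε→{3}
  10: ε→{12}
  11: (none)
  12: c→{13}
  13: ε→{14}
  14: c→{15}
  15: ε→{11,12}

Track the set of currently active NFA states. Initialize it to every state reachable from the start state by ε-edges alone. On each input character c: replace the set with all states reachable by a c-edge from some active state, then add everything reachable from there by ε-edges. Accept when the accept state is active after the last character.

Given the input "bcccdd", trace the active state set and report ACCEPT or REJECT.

Answer: REJECT

Steps:
initial (ε-close {0}): {0,1,2,3,4,5,6,8,10,12}
'b' @ 1: {1,2,3,4,5,6,7,8,9,10,12}
'c' @ 2: {13,14}
'c' @ 3: {11,12,15}  [accepting]
'c' @ 4: {13,14}
'd' @ 5: {}  — state set empty
rest 'd' ignored (set empty)
final: {}; accept 11 not in set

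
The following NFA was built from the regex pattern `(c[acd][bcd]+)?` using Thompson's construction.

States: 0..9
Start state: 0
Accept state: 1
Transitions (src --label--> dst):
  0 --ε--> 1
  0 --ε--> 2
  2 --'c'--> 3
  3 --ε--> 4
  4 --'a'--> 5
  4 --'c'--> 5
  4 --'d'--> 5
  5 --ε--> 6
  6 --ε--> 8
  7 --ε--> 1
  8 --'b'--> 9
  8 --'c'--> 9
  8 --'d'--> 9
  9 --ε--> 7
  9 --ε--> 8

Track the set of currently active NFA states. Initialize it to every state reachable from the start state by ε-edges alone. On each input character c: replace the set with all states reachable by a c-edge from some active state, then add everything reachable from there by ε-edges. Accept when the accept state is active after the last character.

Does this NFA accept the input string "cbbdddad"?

S₀ = ε-closure({0}) = {0,1,2}
'c' @ 1: {3,4}
'b' @ 2: {}  — dead — no transitions
rest 'bdddad' ignored (set empty)
final: {}; accept 1 not in set

Answer: REJECT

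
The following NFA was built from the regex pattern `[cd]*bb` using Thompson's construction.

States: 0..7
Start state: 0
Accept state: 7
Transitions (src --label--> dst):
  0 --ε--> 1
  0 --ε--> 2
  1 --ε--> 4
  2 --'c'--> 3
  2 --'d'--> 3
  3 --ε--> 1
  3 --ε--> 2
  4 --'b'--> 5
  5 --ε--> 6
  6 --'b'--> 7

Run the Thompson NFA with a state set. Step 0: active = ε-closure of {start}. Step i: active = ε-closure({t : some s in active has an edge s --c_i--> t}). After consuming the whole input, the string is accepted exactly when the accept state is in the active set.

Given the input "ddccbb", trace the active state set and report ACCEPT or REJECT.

initial (ε-close {0}): {0,1,2,4}
'd' @ 1: {1,2,3,4}
'd' @ 2: {1,2,3,4}
'c' @ 3: {1,2,3,4}
'c' @ 4: {1,2,3,4}
'b' @ 5: {5,6}
'b' @ 6: {7}  (accept∈set)
after full input: {7}  (accept=7 in)

Answer: ACCEPT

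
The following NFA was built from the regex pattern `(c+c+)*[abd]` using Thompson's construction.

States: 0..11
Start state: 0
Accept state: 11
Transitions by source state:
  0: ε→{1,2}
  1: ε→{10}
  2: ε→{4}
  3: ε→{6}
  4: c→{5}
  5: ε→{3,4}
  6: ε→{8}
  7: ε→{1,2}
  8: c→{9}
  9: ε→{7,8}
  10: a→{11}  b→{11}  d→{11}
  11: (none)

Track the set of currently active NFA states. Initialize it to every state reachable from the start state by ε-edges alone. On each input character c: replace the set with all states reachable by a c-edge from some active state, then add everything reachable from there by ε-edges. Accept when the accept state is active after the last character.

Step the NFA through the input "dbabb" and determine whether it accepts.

start: ε-closure({0}) = {0,1,2,4,10}
'd' @ 1: {11}  (accept∈set)
'b' @ 2: {}  — no active states
rest 'abb' ignored (set empty)
end set {} — state 11 not in

Answer: REJECT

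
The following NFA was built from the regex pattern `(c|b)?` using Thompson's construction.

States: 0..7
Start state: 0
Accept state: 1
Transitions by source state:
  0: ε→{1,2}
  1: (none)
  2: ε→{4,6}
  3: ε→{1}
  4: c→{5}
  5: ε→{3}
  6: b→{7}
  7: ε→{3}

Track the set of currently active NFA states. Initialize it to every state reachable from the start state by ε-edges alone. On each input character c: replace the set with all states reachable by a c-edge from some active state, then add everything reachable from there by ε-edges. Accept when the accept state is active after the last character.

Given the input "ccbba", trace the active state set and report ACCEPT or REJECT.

Answer: REJECT

Steps:
initial (ε-close {0}): {0,1,2,4,6}
'c' @ 1: {1,3,5}  [accepting]
'c' @ 2: {}  — dead — no transitions
rest 'bba' ignored (set empty)
final: {}; accept 1 not in set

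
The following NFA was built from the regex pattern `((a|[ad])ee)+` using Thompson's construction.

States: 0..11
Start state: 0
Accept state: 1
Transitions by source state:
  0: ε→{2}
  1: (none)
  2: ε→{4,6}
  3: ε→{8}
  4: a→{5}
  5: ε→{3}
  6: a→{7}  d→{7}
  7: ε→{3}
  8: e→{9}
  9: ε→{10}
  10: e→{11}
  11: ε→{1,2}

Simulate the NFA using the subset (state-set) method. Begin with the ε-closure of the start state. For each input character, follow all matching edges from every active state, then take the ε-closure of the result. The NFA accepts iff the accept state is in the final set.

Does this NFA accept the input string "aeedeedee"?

start: ε-closure({0}) = {0,2,4,6}
'a' @ 1: {3,5,7,8}
'e' @ 2: {9,10}
'e' @ 3: {1,2,4,6,11}  (accept∈set)
'd' @ 4: {3,7,8}
'e' @ 5: {9,10}
'e' @ 6: {1,2,4,6,11}  (accept∈set)
'd' @ 7: {3,7,8}
'e' @ 8: {9,10}
'e' @ 9: {1,2,4,6,11}  (accept∈set)
after full input: {1,2,4,6,11}  (accept=1 in)

Answer: ACCEPT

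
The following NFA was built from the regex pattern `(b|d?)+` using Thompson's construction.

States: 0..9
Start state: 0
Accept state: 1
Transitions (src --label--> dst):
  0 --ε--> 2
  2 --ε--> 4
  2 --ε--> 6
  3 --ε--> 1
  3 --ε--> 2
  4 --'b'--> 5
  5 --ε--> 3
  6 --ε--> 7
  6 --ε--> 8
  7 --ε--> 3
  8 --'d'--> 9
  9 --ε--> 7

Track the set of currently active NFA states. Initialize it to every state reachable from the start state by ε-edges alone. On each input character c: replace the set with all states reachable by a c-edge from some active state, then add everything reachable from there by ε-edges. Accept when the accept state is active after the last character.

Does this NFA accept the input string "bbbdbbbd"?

Answer: ACCEPT

Derivation:
start: ε-closure({0}) = {0,1,2,3,4,6,7,8}
'b' @ 1: {1,2,3,4,5,6,7,8}  ✓accept
'b' @ 2: {1,2,3,4,5,6,7,8}  ✓accept
'b' @ 3: {1,2,3,4,5,6,7,8}  ✓accept
'd' @ 4: {1,2,3,4,6,7,8,9}  ✓accept
'b' @ 5: {1,2,3,4,5,6,7,8}  ✓accept
'b' @ 6: {1,2,3,4,5,6,7,8}  ✓accept
'b' @ 7: {1,2,3,4,5,6,7,8}  ✓accept
'd' @ 8: {1,2,3,4,6,7,8,9}  ✓accept
after full input: {1,2,3,4,6,7,8,9}  (accept=1 in)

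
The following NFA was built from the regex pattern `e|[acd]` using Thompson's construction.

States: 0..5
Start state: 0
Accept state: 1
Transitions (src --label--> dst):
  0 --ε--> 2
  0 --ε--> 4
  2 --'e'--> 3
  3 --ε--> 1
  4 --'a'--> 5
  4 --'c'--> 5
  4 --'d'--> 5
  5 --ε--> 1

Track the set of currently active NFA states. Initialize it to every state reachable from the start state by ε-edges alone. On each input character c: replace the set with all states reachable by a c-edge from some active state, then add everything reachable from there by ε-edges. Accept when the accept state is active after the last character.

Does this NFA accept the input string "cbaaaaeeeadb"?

Answer: REJECT

Trace:
S₀ = ε-closure({0}) = {0,2,4}
'c' @ 1: {1,5}  ✓accept
'b' @ 2: {}  — dead — no transitions
rest 'aaaaeeeadb' ignored (set empty)
final: {}; accept 1 not in set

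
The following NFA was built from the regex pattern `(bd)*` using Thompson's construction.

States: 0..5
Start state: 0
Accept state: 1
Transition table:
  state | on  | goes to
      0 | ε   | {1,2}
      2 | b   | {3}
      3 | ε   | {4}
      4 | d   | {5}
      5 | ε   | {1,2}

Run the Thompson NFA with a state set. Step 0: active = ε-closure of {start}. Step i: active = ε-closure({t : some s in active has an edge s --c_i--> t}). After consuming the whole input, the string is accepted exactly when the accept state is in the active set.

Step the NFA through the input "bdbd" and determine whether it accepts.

start: ε-closure({0}) = {0,1,2}
'b' @ 1: {3,4}
'd' @ 2: {1,2,5}  ✓accept
'b' @ 3: {3,4}
'd' @ 4: {1,2,5}  ✓accept
final: {1,2,5}; accept 1 in set

Answer: ACCEPT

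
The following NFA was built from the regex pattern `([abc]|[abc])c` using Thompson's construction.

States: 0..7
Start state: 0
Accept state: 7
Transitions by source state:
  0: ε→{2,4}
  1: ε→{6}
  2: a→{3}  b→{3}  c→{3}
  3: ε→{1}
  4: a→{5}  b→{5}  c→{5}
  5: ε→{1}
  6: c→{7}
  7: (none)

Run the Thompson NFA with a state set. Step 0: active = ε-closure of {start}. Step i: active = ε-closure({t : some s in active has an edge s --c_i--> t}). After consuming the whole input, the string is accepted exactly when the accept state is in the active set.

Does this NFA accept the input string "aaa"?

Answer: REJECT

Trace:
start: ε-closure({0}) = {0,2,4}
'a' @ 1: {1,3,5,6}
'a' @ 2: {}  — dead — no transitions
rest 'a' ignored (set empty)
end set {} — state 7 not in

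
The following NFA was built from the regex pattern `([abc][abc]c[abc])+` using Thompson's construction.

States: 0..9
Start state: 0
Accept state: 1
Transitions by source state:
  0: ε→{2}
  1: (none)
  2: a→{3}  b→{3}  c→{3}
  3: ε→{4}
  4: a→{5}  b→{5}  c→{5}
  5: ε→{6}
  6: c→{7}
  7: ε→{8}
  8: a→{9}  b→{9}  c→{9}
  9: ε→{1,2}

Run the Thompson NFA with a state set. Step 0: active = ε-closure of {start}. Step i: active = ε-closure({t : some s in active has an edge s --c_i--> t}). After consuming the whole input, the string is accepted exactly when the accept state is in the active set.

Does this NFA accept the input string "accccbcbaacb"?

Answer: ACCEPT

Steps:
S₀ = ε-closure({0}) = {0,2}
'a' @ 1: {3,4}
'c' @ 2: {5,6}
'c' @ 3: {7,8}
'c' @ 4: {1,2,9}  (accept∈set)
'c' @ 5: {3,4}
'b' @ 6: {5,6}
'c' @ 7: {7,8}
'b' @ 8: {1,2,9}  (accept∈set)
'a' @ 9: {3,4}
'a' @ 10: {5,6}
'c' @ 11: {7,8}
'b' @ 12: {1,2,9}  (accept∈set)
after full input: {1,2,9}  (accept=1 in)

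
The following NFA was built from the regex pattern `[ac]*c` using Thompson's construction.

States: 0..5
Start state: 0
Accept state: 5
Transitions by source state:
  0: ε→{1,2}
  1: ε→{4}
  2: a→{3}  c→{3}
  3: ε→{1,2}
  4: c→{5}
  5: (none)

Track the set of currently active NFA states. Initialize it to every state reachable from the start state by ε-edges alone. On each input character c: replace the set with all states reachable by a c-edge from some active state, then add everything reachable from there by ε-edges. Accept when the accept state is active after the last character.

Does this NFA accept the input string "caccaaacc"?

Answer: ACCEPT

Steps:
S₀ = ε-closure({0}) = {0,1,2,4}
'c' @ 1: {1,2,3,4,5}  ✓accept
'a' @ 2: {1,2,3,4}
'c' @ 3: {1,2,3,4,5}  ✓accept
'c' @ 4: {1,2,3,4,5}  ✓accept
'a' @ 5: {1,2,3,4}
'a' @ 6: {1,2,3,4}
'a' @ 7: {1,2,3,4}
'c' @ 8: {1,2,3,4,5}  ✓accept
'c' @ 9: {1,2,3,4,5}  ✓accept
end set {1,2,3,4,5} — state 5 in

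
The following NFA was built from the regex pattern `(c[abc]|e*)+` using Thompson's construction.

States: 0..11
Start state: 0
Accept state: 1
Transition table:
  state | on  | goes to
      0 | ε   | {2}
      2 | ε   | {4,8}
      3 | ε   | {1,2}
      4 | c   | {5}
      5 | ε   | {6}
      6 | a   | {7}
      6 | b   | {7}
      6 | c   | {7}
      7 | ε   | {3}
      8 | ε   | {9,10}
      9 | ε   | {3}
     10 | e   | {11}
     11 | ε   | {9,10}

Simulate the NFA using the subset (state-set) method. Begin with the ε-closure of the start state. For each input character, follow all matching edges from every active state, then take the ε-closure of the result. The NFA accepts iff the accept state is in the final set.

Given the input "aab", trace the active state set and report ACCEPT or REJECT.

initial (ε-close {0}): {0,1,2,3,4,8,9,10}
'a' @ 1: {}  — no active states
rest 'ab' ignored (set empty)
after full input: {}  (accept=1 not in)

Answer: REJECT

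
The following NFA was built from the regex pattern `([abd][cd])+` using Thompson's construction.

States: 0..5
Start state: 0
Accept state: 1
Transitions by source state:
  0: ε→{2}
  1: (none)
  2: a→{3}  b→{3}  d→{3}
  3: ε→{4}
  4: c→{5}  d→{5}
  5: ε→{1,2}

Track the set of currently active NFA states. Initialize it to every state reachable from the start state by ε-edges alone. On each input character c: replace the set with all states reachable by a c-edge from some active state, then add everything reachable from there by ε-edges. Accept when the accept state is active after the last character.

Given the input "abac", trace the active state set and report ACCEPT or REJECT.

Answer: REJECT

Derivation:
initial (ε-close {0}): {0,2}
'a' @ 1: {3,4}
'b' @ 2: {}  — no active states
rest 'ac' ignored (set empty)
end set {} — state 1 not in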